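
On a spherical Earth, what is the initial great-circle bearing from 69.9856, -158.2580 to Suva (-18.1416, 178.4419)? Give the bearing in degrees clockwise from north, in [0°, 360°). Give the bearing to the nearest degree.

Δλ = 178.4419 − -158.2580 = 336.6999°; wrapped into (−180°, 180°]: -23.3001°.
θ = atan2( sin Δλ · cos φ₂ , cos φ₁ · sin φ₂ − sin φ₁ · cos φ₂ · cos Δλ )
  = atan2(-0.37588, -0.92665) = -157.921° → normalised to [0°, 360°): 202.079°.

202°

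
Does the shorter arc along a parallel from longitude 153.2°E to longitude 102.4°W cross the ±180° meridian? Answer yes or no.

Naïve |-102.4 − 153.2| = 255.6° > 180°, so the shorter arc goes the other way round — across 180°.
Signed shortest Δλ = ((-102.4 − 153.2 + 180) mod 360) − 180 = 104.4°.
Going east by 104.4° from +153.2° passes through 180° before reaching -102.4°.

Yes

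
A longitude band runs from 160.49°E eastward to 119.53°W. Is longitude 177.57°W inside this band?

Band width going east from +160.49° to -119.53°: ((-119.53 − 160.49) mod 360) = 79.98°.
Offset of -177.57° east of the west edge: ((-177.57 − 160.49) mod 360) = 21.94°.
21.94° ≤ 79.98° ⇒ inside.

Yes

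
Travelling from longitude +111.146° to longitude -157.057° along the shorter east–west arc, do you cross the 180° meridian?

Naïve |-157.057 − 111.146| = 268.203° > 180°, so the shorter arc goes the other way round — across 180°.
Signed shortest Δλ = ((-157.057 − 111.146 + 180) mod 360) − 180 = 91.797°.
Going east by 91.797° from +111.146° passes through 180° before reaching -157.057°.

Yes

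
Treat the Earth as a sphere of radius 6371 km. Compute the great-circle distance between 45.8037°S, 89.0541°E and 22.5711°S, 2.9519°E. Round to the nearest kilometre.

Δλ = 2.9519 − 89.0541 = -86.1022°.
Δφ = -22.5711 − -45.8037 = 23.2326°.
a = sin²(Δφ/2) + cos φ₁ · cos φ₂ · sin²(Δλ/2) = 0.340526.
c = 2·atan2(√a, √(1−a)) = 1.24618 rad → d = 6371·c ≈ 7939.40 km.

7939 km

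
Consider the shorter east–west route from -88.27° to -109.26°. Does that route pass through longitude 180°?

No

Signed shortest Δλ = ((-109.26 − -88.27 + 180) mod 360) − 180 = -20.99°.
Going west by 20.99° from -88.27° reaches -109.26° without touching 180°.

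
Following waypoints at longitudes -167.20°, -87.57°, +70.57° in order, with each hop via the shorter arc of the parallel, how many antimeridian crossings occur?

0

Leg 1: -167.20° → -87.57°, shortest Δλ = 79.63° (east) — does not cross 180°.
Leg 2: -87.57° → +70.57°, shortest Δλ = 158.14° (east) — does not cross 180°.
Total crossings: 0.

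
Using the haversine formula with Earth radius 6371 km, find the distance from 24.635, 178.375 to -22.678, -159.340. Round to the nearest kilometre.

5785 km

Δλ = -159.340 − 178.375 = -337.715°; wrapped into (−180°, 180°]: 22.285°.
Δφ = -22.678 − 24.635 = -47.313°.
a = sin²(Δφ/2) + cos φ₁ · cos φ₂ · sin²(Δλ/2) = 0.192325.
c = 2·atan2(√a, √(1−a)) = 0.90797 rad → d = 6371·c ≈ 5784.66 km.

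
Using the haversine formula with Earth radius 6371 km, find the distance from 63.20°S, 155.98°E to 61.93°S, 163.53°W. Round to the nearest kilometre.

Δλ = -163.53 − 155.98 = -319.51°; wrapped into (−180°, 180°]: 40.49°.
Δφ = -61.93 − -63.20 = 1.27°.
a = sin²(Δφ/2) + cos φ₁ · cos φ₂ · sin²(Δλ/2) = 0.025527.
c = 2·atan2(√a, √(1−a)) = 0.32092 rad → d = 6371·c ≈ 2044.57 km.

2045 km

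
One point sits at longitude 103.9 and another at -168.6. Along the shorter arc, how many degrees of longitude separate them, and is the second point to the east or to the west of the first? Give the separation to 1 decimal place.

87.5° east

Raw difference: -168.6 − 103.9 = -272.5°.
Normalise into (−180°, 180°]: -272.5° + 360° = 87.5°.
Positive ⇒ the second point lies to the east; separation 87.5°.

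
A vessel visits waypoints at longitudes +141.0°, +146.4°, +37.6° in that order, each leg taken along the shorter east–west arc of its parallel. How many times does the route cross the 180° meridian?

0

Leg 1: +141.0° → +146.4°, shortest Δλ = 5.4° (east) — does not cross 180°.
Leg 2: +146.4° → +37.6°, shortest Δλ = -108.8° (west) — does not cross 180°.
Total crossings: 0.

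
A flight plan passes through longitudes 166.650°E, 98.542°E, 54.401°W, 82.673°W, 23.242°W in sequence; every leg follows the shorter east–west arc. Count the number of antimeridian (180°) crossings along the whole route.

0

Leg 1: +166.650° → +98.542°, shortest Δλ = -68.108° (west) — does not cross 180°.
Leg 2: +98.542° → -54.401°, shortest Δλ = -152.943° (west) — does not cross 180°.
Leg 3: -54.401° → -82.673°, shortest Δλ = -28.272° (west) — does not cross 180°.
Leg 4: -82.673° → -23.242°, shortest Δλ = 59.431° (east) — does not cross 180°.
Total crossings: 0.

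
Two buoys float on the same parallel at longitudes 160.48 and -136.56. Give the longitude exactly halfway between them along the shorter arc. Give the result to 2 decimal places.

-168.04°

Signed shortest Δλ from +160.48° to -136.56° is +62.96°.
Midpoint longitude = +160.48° + (+62.96°)/2 = +160.48° + 31.48° = +191.96°.
Normalise into (−180°, 180°]: -168.04°.
(The naïve average (+160.48 + -136.56)/2 = 11.96° is on the wrong side of the globe.)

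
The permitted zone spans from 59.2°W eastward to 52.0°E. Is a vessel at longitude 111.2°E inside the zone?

No

Band width going east from -59.2° to +52.0°: ((52.0 − -59.2) mod 360) = 111.2°.
Offset of +111.2° east of the west edge: ((111.2 − -59.2) mod 360) = 170.4°.
170.4° > 111.2° ⇒ outside.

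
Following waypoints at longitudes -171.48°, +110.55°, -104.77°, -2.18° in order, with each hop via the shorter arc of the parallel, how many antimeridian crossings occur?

Leg 1: -171.48° → +110.55°, shortest Δλ = -77.97° (west) — crosses 180°.
Leg 2: +110.55° → -104.77°, shortest Δλ = 144.68° (east) — crosses 180°.
Leg 3: -104.77° → -2.18°, shortest Δλ = 102.59° (east) — does not cross 180°.
Total crossings: 2.

2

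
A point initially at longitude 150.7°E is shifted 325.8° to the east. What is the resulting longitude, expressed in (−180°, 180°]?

116.5°E

Start at +150.7°; shift +325.8° → +476.5°.
+476.5° lies outside (−180°, 180°]; subtract 360° → +116.5°.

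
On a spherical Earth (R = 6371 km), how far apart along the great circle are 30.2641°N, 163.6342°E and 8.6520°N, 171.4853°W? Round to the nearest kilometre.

3529 km

Δλ = -171.4853 − 163.6342 = -335.1195°; wrapped into (−180°, 180°]: 24.8805°.
Δφ = 8.6520 − 30.2641 = -21.6121°.
a = sin²(Δφ/2) + cos φ₁ · cos φ₂ · sin²(Δλ/2) = 0.074776.
c = 2·atan2(√a, √(1−a)) = 0.55396 rad → d = 6371·c ≈ 3529.28 km.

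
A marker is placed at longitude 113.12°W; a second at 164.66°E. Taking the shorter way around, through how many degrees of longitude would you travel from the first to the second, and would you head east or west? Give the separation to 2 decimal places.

82.22° west

Raw difference: 164.66 − -113.12 = 277.78°.
Normalise into (−180°, 180°]: 277.78° − 360° = -82.22°.
Negative ⇒ the second point lies to the west; separation 82.22°.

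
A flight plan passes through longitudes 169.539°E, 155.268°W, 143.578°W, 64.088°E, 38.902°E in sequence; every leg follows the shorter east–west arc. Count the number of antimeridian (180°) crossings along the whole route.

Leg 1: +169.539° → -155.268°, shortest Δλ = 35.193° (east) — crosses 180°.
Leg 2: -155.268° → -143.578°, shortest Δλ = 11.69° (east) — does not cross 180°.
Leg 3: -143.578° → +64.088°, shortest Δλ = -152.334° (west) — crosses 180°.
Leg 4: +64.088° → +38.902°, shortest Δλ = -25.186° (west) — does not cross 180°.
Total crossings: 2.

2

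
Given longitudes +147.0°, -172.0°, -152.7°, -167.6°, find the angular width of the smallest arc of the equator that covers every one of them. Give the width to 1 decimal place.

60.3°

Sort the longitudes: -172.0°, -167.6°, -152.7°, +147.0°.
Eastward gaps between consecutive values (wrapping around): 4.4°, 14.9°, 299.7°, 41.0°.
Largest gap = 299.7° ⇒ minimal covering band is its complement: 360° − 299.7° = 60.3°.
Band runs from +147.0° eastward to -152.7°, crossing the antimeridian.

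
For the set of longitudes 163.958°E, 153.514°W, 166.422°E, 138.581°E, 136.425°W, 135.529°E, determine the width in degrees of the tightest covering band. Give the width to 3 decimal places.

88.046°

Sort the longitudes: -153.514°, -136.425°, +135.529°, +138.581°, +163.958°, +166.422°.
Eastward gaps between consecutive values (wrapping around): 17.089°, 271.954°, 3.052°, 25.377°, 2.464°, 40.064°.
Largest gap = 271.954° ⇒ minimal covering band is its complement: 360° − 271.954° = 88.046°.
Band runs from +135.529° eastward to -136.425°, crossing the antimeridian.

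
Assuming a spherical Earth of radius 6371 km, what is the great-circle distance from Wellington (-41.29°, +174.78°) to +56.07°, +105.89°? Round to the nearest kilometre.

Δλ = 105.89 − 174.78 = -68.89°.
Δφ = 56.07 − -41.29 = 97.36°.
a = sin²(Δφ/2) + cos φ₁ · cos φ₂ · sin²(Δλ/2) = 0.698228.
c = 2·atan2(√a, √(1−a)) = 1.97845 rad → d = 6371·c ≈ 12604.70 km.

12605 km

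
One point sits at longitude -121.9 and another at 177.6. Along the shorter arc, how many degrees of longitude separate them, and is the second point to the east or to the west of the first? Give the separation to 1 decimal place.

Raw difference: 177.6 − -121.9 = 299.5°.
Normalise into (−180°, 180°]: 299.5° − 360° = -60.5°.
Negative ⇒ the second point lies to the west; separation 60.5°.

60.5° west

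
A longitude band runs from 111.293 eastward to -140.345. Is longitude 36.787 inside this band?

No

Band width going east from +111.293° to -140.345°: ((-140.345 − 111.293) mod 360) = 108.362°.
Offset of +36.787° east of the west edge: ((36.787 − 111.293) mod 360) = 285.494°.
285.494° > 108.362° ⇒ outside.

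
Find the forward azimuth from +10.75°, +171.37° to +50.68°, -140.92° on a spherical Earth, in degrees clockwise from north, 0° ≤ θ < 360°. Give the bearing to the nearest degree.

Δλ = -140.92 − 171.37 = -312.29°; wrapped into (−180°, 180°]: 47.71°.
θ = atan2( sin Δλ · cos φ₂ , cos φ₁ · sin φ₂ − sin φ₁ · cos φ₂ · cos Δλ )
  = atan2(0.46874, 0.68051) = 34.559° → normalised to [0°, 360°): 34.559°.

35°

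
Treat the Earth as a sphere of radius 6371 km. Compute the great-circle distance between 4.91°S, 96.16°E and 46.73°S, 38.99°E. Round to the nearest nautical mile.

Δλ = 38.99 − 96.16 = -57.17°.
Δφ = -46.73 − -4.91 = -41.82°.
a = sin²(Δφ/2) + cos φ₁ · cos φ₂ · sin²(Δλ/2) = 0.283717.
c = 2·atan2(√a, √(1−a)) = 1.12346 rad → d = 6371·c ≈ 7157.56 km ≈ 3864.77 nmi.

3865 nmi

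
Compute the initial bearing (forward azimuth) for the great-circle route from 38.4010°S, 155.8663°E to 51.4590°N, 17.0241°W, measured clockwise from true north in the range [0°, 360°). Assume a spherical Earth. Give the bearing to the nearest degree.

341°

Δλ = -17.0241 − 155.8663 = -172.8904°.
θ = atan2( sin Δλ · cos φ₂ , cos φ₁ · sin φ₂ − sin φ₁ · cos φ₂ · cos Δλ )
  = atan2(-0.07712, 0.22891) = -18.618° → normalised to [0°, 360°): 341.382°.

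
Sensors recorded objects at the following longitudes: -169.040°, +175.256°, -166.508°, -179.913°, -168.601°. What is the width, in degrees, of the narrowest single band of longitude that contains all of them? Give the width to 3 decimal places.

Sort the longitudes: -179.913°, -169.040°, -168.601°, -166.508°, +175.256°.
Eastward gaps between consecutive values (wrapping around): 10.873°, 0.439°, 2.093°, 341.764°, 4.831°.
Largest gap = 341.764° ⇒ minimal covering band is its complement: 360° − 341.764° = 18.236°.
Band runs from +175.256° eastward to -166.508°, crossing the antimeridian.

18.236°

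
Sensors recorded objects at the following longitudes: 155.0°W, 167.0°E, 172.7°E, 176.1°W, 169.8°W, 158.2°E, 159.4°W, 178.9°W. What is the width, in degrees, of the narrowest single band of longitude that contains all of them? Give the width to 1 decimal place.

Sort the longitudes: -178.9°, -176.1°, -169.8°, -159.4°, -155.0°, +158.2°, +167.0°, +172.7°.
Eastward gaps between consecutive values (wrapping around): 2.8°, 6.3°, 10.4°, 4.4°, 313.2°, 8.8°, 5.7°, 8.4°.
Largest gap = 313.2° ⇒ minimal covering band is its complement: 360° − 313.2° = 46.8°.
Band runs from +158.2° eastward to -155.0°, crossing the antimeridian.

46.8°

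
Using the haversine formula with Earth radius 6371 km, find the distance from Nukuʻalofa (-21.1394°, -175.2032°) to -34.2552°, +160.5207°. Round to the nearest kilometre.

2788 km

Δλ = 160.5207 − -175.2032 = 335.7239°; wrapped into (−180°, 180°]: -24.2761°.
Δφ = -34.2552 − -21.1394 = -13.1158°.
a = sin²(Δφ/2) + cos φ₁ · cos φ₂ · sin²(Δλ/2) = 0.047128.
c = 2·atan2(√a, √(1−a)) = 0.43766 rad → d = 6371·c ≈ 2788.35 km.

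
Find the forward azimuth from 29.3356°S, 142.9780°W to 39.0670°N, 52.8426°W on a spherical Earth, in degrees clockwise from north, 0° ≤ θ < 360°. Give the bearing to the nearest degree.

Δλ = -52.8426 − -142.9780 = 90.1354°.
θ = atan2( sin Δλ · cos φ₂ , cos φ₁ · sin φ₂ − sin φ₁ · cos φ₂ · cos Δλ )
  = atan2(0.77641, 0.54851) = 54.760° → normalised to [0°, 360°): 54.760°.

55°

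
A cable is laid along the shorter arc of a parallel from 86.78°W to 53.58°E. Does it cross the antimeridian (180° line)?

Signed shortest Δλ = ((53.58 − -86.78 + 180) mod 360) − 180 = 140.36°.
Going east by 140.36° from -86.78° reaches +53.58° without touching 180°.

No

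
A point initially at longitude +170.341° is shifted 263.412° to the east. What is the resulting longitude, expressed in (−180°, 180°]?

Start at +170.341°; shift +263.412° → +433.753°.
+433.753° lies outside (−180°, 180°]; subtract 360° → +73.753°.

+73.753°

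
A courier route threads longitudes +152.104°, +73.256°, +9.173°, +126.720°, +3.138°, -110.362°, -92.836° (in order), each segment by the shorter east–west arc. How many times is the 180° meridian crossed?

0

Leg 1: +152.104° → +73.256°, shortest Δλ = -78.848° (west) — does not cross 180°.
Leg 2: +73.256° → +9.173°, shortest Δλ = -64.083° (west) — does not cross 180°.
Leg 3: +9.173° → +126.720°, shortest Δλ = 117.547° (east) — does not cross 180°.
Leg 4: +126.720° → +3.138°, shortest Δλ = -123.582° (west) — does not cross 180°.
Leg 5: +3.138° → -110.362°, shortest Δλ = -113.5° (west) — does not cross 180°.
Leg 6: -110.362° → -92.836°, shortest Δλ = 17.526° (east) — does not cross 180°.
Total crossings: 0.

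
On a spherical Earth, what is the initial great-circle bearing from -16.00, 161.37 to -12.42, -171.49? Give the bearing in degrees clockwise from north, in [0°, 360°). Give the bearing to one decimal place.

Δλ = -171.49 − 161.37 = -332.86°; wrapped into (−180°, 180°]: 27.14°.
θ = atan2( sin Δλ · cos φ₂ , cos φ₁ · sin φ₂ − sin φ₁ · cos φ₂ · cos Δλ )
  = atan2(0.44549, 0.03280) = 85.789° → normalised to [0°, 360°): 85.789°.

85.8°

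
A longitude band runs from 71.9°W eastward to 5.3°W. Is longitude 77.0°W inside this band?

No

Band width going east from -71.9° to -5.3°: ((-5.3 − -71.9) mod 360) = 66.6°.
Offset of -77.0° east of the west edge: ((-77.0 − -71.9) mod 360) = 354.9°.
354.9° > 66.6° ⇒ outside.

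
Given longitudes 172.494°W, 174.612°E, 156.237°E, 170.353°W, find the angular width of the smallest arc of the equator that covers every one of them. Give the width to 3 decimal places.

Sort the longitudes: -172.494°, -170.353°, +156.237°, +174.612°.
Eastward gaps between consecutive values (wrapping around): 2.141°, 326.590°, 18.375°, 12.894°.
Largest gap = 326.590° ⇒ minimal covering band is its complement: 360° − 326.590° = 33.410°.
Band runs from +156.237° eastward to -170.353°, crossing the antimeridian.

33.410°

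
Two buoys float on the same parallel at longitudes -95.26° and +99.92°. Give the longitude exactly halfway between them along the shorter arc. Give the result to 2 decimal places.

Signed shortest Δλ from -95.26° to +99.92° is -164.82°.
Midpoint longitude = -95.26° + (-164.82°)/2 = -95.26° − 82.41° = -177.67°.
(The naïve average (-95.26 + +99.92)/2 = 2.33° is on the wrong side of the globe.)

-177.67°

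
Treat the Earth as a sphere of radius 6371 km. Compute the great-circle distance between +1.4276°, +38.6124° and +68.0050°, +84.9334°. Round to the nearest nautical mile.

Δλ = 84.9334 − 38.6124 = 46.3210°.
Δφ = 68.0050 − 1.4276 = 66.5774°.
a = sin²(Δφ/2) + cos φ₁ · cos φ₂ · sin²(Δλ/2) = 0.359163.
c = 2·atan2(√a, √(1−a)) = 1.28526 rad → d = 6371·c ≈ 8188.38 km ≈ 4421.37 nmi.

4421 nmi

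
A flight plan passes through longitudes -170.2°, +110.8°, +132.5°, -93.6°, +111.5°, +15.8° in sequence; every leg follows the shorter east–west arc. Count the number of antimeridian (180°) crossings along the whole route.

3

Leg 1: -170.2° → +110.8°, shortest Δλ = -79.0° (west) — crosses 180°.
Leg 2: +110.8° → +132.5°, shortest Δλ = 21.7° (east) — does not cross 180°.
Leg 3: +132.5° → -93.6°, shortest Δλ = 133.9° (east) — crosses 180°.
Leg 4: -93.6° → +111.5°, shortest Δλ = -154.9° (west) — crosses 180°.
Leg 5: +111.5° → +15.8°, shortest Δλ = -95.7° (west) — does not cross 180°.
Total crossings: 3.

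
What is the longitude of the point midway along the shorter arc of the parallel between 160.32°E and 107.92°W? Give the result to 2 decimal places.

153.80°W

Signed shortest Δλ from +160.32° to -107.92° is +91.76°.
Midpoint longitude = +160.32° + (+91.76°)/2 = +160.32° + 45.88° = +206.20°.
Normalise into (−180°, 180°]: -153.80°.
(The naïve average (+160.32 + -107.92)/2 = 26.2° is on the wrong side of the globe.)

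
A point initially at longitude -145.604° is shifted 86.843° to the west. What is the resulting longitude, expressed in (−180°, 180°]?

+127.553°

Start at -145.604°; shift −86.843° → -232.447°.
-232.447° lies outside (−180°, 180°]; add 360° → +127.553°.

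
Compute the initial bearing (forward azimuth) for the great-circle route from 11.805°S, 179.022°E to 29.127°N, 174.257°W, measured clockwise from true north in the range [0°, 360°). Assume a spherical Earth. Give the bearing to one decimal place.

8.9°

Δλ = -174.257 − 179.022 = -353.279°; wrapped into (−180°, 180°]: 6.721°.
θ = atan2( sin Δλ · cos φ₂ , cos φ₁ · sin φ₂ − sin φ₁ · cos φ₂ · cos Δλ )
  = atan2(0.10223, 0.65393) = 8.886° → normalised to [0°, 360°): 8.886°.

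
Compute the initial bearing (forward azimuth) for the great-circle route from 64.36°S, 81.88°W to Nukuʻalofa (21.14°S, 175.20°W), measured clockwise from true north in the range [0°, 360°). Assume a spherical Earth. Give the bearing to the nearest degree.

Δλ = -175.20 − -81.88 = -93.32°.
θ = atan2( sin Δλ · cos φ₂ , cos φ₁ · sin φ₂ − sin φ₁ · cos φ₂ · cos Δλ )
  = atan2(-0.93114, -0.20475) = -102.402° → normalised to [0°, 360°): 257.598°.

258°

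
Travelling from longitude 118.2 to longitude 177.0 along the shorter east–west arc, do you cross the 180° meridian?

Signed shortest Δλ = ((177.0 − 118.2 + 180) mod 360) − 180 = 58.8°.
Going east by 58.8° from +118.2° reaches +177.0° without touching 180°.

No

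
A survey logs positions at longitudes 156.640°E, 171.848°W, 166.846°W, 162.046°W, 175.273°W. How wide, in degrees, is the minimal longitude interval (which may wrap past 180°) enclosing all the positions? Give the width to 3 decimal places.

Sort the longitudes: -175.273°, -171.848°, -166.846°, -162.046°, +156.640°.
Eastward gaps between consecutive values (wrapping around): 3.425°, 5.002°, 4.800°, 318.686°, 28.087°.
Largest gap = 318.686° ⇒ minimal covering band is its complement: 360° − 318.686° = 41.314°.
Band runs from +156.640° eastward to -162.046°, crossing the antimeridian.

41.314°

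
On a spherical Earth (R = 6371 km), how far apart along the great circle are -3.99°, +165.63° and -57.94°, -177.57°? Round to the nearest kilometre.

Δλ = -177.57 − 165.63 = -343.20°; wrapped into (−180°, 180°]: 16.80°.
Δφ = -57.94 − -3.99 = -53.95°.
a = sin²(Δφ/2) + cos φ₁ · cos φ₂ · sin²(Δλ/2) = 0.217055.
c = 2·atan2(√a, √(1−a)) = 0.96928 rad → d = 6371·c ≈ 6175.30 km.

6175 km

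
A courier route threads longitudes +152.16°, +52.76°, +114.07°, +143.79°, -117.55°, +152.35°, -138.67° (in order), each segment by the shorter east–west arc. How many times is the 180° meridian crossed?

Leg 1: +152.16° → +52.76°, shortest Δλ = -99.4° (west) — does not cross 180°.
Leg 2: +52.76° → +114.07°, shortest Δλ = 61.31° (east) — does not cross 180°.
Leg 3: +114.07° → +143.79°, shortest Δλ = 29.72° (east) — does not cross 180°.
Leg 4: +143.79° → -117.55°, shortest Δλ = 98.66° (east) — crosses 180°.
Leg 5: -117.55° → +152.35°, shortest Δλ = -90.1° (west) — crosses 180°.
Leg 6: +152.35° → -138.67°, shortest Δλ = 68.98° (east) — crosses 180°.
Total crossings: 3.

3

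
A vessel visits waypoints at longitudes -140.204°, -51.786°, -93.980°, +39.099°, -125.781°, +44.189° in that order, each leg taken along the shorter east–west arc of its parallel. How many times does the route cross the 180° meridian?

0

Leg 1: -140.204° → -51.786°, shortest Δλ = 88.418° (east) — does not cross 180°.
Leg 2: -51.786° → -93.980°, shortest Δλ = -42.194° (west) — does not cross 180°.
Leg 3: -93.980° → +39.099°, shortest Δλ = 133.079° (east) — does not cross 180°.
Leg 4: +39.099° → -125.781°, shortest Δλ = -164.88° (west) — does not cross 180°.
Leg 5: -125.781° → +44.189°, shortest Δλ = 169.97° (east) — does not cross 180°.
Total crossings: 0.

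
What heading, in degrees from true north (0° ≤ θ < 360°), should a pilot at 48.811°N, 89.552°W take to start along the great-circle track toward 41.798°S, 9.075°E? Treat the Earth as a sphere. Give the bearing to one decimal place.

115.7°

Δλ = 9.075 − -89.552 = 98.627°.
θ = atan2( sin Δλ · cos φ₂ , cos φ₁ · sin φ₂ − sin φ₁ · cos φ₂ · cos Δλ )
  = atan2(0.73706, -0.35477) = 115.703° → normalised to [0°, 360°): 115.703°.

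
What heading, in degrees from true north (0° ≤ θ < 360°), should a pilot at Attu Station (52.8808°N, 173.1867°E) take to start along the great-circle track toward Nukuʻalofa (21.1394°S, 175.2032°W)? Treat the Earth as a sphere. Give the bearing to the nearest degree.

169°

Δλ = -175.2032 − 173.1867 = -348.3899°; wrapped into (−180°, 180°]: 11.6101°.
θ = atan2( sin Δλ · cos φ₂ , cos φ₁ · sin φ₂ − sin φ₁ · cos φ₂ · cos Δλ )
  = atan2(0.18771, -0.94614) = 168.779° → normalised to [0°, 360°): 168.779°.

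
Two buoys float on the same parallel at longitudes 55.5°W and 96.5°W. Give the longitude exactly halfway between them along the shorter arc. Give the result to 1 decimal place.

Signed shortest Δλ from -55.5° to -96.5° is -41.0°.
Midpoint longitude = -55.5° + (-41.0°)/2 = -55.5° − 20.5° = -76.0°.

76.0°W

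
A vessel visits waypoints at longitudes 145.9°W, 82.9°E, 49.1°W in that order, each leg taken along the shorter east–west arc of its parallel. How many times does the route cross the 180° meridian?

Leg 1: -145.9° → +82.9°, shortest Δλ = -131.2° (west) — crosses 180°.
Leg 2: +82.9° → -49.1°, shortest Δλ = -132.0° (west) — does not cross 180°.
Total crossings: 1.

1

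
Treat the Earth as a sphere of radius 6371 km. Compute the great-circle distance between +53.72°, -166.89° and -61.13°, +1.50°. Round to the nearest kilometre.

18940 km

Δλ = 1.50 − -166.89 = 168.39°.
Δφ = -61.13 − 53.72 = -114.85°.
a = sin²(Δφ/2) + cos φ₁ · cos φ₂ · sin²(Δλ/2) = 0.992902.
c = 2·atan2(√a, √(1−a)) = 2.97289 rad → d = 6371·c ≈ 18940.28 km.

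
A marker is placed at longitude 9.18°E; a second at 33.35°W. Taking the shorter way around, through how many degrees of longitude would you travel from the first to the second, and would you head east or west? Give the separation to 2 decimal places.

42.53° west

Raw difference: -33.35 − 9.18 = -42.53°.
Normalise into (−180°, 180°]: -42.53° stays -42.53°.
Negative ⇒ the second point lies to the west; separation 42.53°.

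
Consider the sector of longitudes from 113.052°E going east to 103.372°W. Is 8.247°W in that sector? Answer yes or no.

Band width going east from +113.052° to -103.372°: ((-103.372 − 113.052) mod 360) = 143.576°.
Offset of -8.247° east of the west edge: ((-8.247 − 113.052) mod 360) = 238.701°.
238.701° > 143.576° ⇒ outside.

No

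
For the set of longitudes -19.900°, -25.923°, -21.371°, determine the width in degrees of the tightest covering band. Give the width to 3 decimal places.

6.023°

Sort the longitudes: -25.923°, -21.371°, -19.900°.
Eastward gaps between consecutive values (wrapping around): 4.552°, 1.471°, 353.977°.
Largest gap = 353.977° ⇒ minimal covering band is its complement: 360° − 353.977° = 6.023°.
Band runs from -25.923° eastward to -19.900°.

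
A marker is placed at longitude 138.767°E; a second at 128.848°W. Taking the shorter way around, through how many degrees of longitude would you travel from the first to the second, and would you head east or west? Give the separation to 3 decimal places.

Raw difference: -128.848 − 138.767 = -267.615°.
Normalise into (−180°, 180°]: -267.615° + 360° = 92.385°.
Positive ⇒ the second point lies to the east; separation 92.385°.

92.385° east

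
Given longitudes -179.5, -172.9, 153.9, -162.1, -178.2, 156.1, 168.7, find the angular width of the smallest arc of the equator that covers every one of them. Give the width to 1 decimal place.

Sort the longitudes: -179.5°, -178.2°, -172.9°, -162.1°, +153.9°, +156.1°, +168.7°.
Eastward gaps between consecutive values (wrapping around): 1.3°, 5.3°, 10.8°, 316.0°, 2.2°, 12.6°, 11.8°.
Largest gap = 316.0° ⇒ minimal covering band is its complement: 360° − 316.0° = 44.0°.
Band runs from +153.9° eastward to -162.1°, crossing the antimeridian.

44.0°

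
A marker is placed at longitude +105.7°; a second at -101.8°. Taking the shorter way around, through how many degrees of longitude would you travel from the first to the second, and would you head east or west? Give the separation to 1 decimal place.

152.5° east

Raw difference: -101.8 − 105.7 = -207.5°.
Normalise into (−180°, 180°]: -207.5° + 360° = 152.5°.
Positive ⇒ the second point lies to the east; separation 152.5°.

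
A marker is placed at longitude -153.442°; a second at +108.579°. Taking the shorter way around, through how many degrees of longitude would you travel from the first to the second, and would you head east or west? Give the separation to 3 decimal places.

Raw difference: 108.579 − -153.442 = 262.021°.
Normalise into (−180°, 180°]: 262.021° − 360° = -97.979°.
Negative ⇒ the second point lies to the west; separation 97.979°.

97.979° west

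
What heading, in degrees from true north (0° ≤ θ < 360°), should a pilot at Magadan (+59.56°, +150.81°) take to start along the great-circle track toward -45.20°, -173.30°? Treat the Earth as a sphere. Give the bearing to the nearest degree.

Δλ = -173.30 − 150.81 = -324.11°; wrapped into (−180°, 180°]: 35.89°.
θ = atan2( sin Δλ · cos φ₂ , cos φ₁ · sin φ₂ − sin φ₁ · cos φ₂ · cos Δλ )
  = atan2(0.41308, -0.85166) = 154.125° → normalised to [0°, 360°): 154.125°.

154°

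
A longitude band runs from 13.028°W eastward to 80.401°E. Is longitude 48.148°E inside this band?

Yes

Band width going east from -13.028° to +80.401°: ((80.401 − -13.028) mod 360) = 93.429°.
Offset of +48.148° east of the west edge: ((48.148 − -13.028) mod 360) = 61.176°.
61.176° ≤ 93.429° ⇒ inside.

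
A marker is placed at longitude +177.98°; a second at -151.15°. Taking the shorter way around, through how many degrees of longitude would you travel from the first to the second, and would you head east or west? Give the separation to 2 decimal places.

30.87° east

Raw difference: -151.15 − 177.98 = -329.13°.
Normalise into (−180°, 180°]: -329.13° + 360° = 30.87°.
Positive ⇒ the second point lies to the east; separation 30.87°.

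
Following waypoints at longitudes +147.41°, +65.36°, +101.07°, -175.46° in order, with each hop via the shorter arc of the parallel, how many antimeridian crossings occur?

Leg 1: +147.41° → +65.36°, shortest Δλ = -82.05° (west) — does not cross 180°.
Leg 2: +65.36° → +101.07°, shortest Δλ = 35.71° (east) — does not cross 180°.
Leg 3: +101.07° → -175.46°, shortest Δλ = 83.47° (east) — crosses 180°.
Total crossings: 1.

1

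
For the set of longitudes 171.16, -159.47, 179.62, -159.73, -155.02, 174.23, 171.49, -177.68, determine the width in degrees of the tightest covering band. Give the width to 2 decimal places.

Sort the longitudes: -177.68°, -159.73°, -159.47°, -155.02°, +171.16°, +171.49°, +174.23°, +179.62°.
Eastward gaps between consecutive values (wrapping around): 17.95°, 0.26°, 4.45°, 326.18°, 0.33°, 2.74°, 5.39°, 2.70°.
Largest gap = 326.18° ⇒ minimal covering band is its complement: 360° − 326.18° = 33.82°.
Band runs from +171.16° eastward to -155.02°, crossing the antimeridian.

33.82°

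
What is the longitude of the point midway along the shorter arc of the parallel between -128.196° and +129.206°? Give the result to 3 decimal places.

-179.495°

Signed shortest Δλ from -128.196° to +129.206° is -102.598°.
Midpoint longitude = -128.196° + (-102.598°)/2 = -128.196° − 51.299° = -179.495°.
(The naïve average (-128.196 + +129.206)/2 = 0.505° is on the wrong side of the globe.)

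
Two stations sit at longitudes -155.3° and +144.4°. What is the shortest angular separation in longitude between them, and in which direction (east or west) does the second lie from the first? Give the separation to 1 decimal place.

Raw difference: 144.4 − -155.3 = 299.7°.
Normalise into (−180°, 180°]: 299.7° − 360° = -60.3°.
Negative ⇒ the second point lies to the west; separation 60.3°.

60.3° west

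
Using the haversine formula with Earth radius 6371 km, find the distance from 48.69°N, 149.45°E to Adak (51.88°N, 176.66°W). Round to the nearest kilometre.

2411 km

Δλ = -176.66 − 149.45 = -326.11°; wrapped into (−180°, 180°]: 33.89°.
Δφ = 51.88 − 48.69 = 3.19°.
a = sin²(Δφ/2) + cos φ₁ · cos φ₂ · sin²(Δλ/2) = 0.035391.
c = 2·atan2(√a, √(1−a)) = 0.37850 rad → d = 6371·c ≈ 2411.44 km.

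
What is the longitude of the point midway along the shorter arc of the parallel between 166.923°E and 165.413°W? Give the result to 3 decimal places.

Signed shortest Δλ from +166.923° to -165.413° is +27.664°.
Midpoint longitude = +166.923° + (+27.664°)/2 = +166.923° + 13.832° = +180.755°.
Normalise into (−180°, 180°]: -179.245°.
(The naïve average (+166.923 + -165.413)/2 = 0.755° is on the wrong side of the globe.)

179.245°W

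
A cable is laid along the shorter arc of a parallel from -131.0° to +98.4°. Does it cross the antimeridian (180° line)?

Yes

Naïve |98.4 − -131.0| = 229.4° > 180°, so the shorter arc goes the other way round — across 180°.
Signed shortest Δλ = ((98.4 − -131.0 + 180) mod 360) − 180 = -130.6°.
Going west by 130.6° from -131.0° passes through 180° before reaching +98.4°.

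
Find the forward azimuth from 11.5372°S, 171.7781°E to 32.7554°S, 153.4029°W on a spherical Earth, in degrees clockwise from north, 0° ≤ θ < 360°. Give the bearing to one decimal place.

Δλ = -153.4029 − 171.7781 = -325.1810°; wrapped into (−180°, 180°]: 34.8190°.
θ = atan2( sin Δλ · cos φ₂ , cos φ₁ · sin φ₂ − sin φ₁ · cos φ₂ · cos Δλ )
  = atan2(0.48019, -0.39204) = 129.229° → normalised to [0°, 360°): 129.229°.

129.2°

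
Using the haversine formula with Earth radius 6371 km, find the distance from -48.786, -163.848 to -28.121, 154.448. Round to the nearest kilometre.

Δλ = 154.448 − -163.848 = 318.296°; wrapped into (−180°, 180°]: -41.704°.
Δφ = -28.121 − -48.786 = 20.665°.
a = sin²(Δφ/2) + cos φ₁ · cos φ₂ · sin²(Δλ/2) = 0.105797.
c = 2·atan2(√a, √(1−a)) = 0.66258 rad → d = 6371·c ≈ 4221.32 km.

4221 km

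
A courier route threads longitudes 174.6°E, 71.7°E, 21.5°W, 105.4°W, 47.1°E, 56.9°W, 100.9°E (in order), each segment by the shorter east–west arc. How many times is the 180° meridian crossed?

0

Leg 1: +174.6° → +71.7°, shortest Δλ = -102.9° (west) — does not cross 180°.
Leg 2: +71.7° → -21.5°, shortest Δλ = -93.2° (west) — does not cross 180°.
Leg 3: -21.5° → -105.4°, shortest Δλ = -83.9° (west) — does not cross 180°.
Leg 4: -105.4° → +47.1°, shortest Δλ = 152.5° (east) — does not cross 180°.
Leg 5: +47.1° → -56.9°, shortest Δλ = -104.0° (west) — does not cross 180°.
Leg 6: -56.9° → +100.9°, shortest Δλ = 157.8° (east) — does not cross 180°.
Total crossings: 0.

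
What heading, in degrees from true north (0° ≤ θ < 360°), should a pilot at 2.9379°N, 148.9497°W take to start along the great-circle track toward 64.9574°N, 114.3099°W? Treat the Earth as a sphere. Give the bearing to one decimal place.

Δλ = -114.3099 − -148.9497 = 34.6398°.
θ = atan2( sin Δλ · cos φ₂ , cos φ₁ · sin φ₂ − sin φ₁ · cos φ₂ · cos Δλ )
  = atan2(0.24061, 0.88695) = 15.177° → normalised to [0°, 360°): 15.177°.

15.2°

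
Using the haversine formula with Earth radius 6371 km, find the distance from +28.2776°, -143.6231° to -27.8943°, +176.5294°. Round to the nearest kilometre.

Δλ = 176.5294 − -143.6231 = 320.1525°; wrapped into (−180°, 180°]: -39.8475°.
Δφ = -27.8943 − 28.2776 = -56.1719°.
a = sin²(Δφ/2) + cos φ₁ · cos φ₂ · sin²(Δλ/2) = 0.312032.
c = 2·atan2(√a, √(1−a)) = 1.18539 rad → d = 6371·c ≈ 7552.12 km.

7552 km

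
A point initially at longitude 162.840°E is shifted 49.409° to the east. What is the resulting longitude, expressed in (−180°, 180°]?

147.751°W

Start at +162.840°; shift +49.409° → +212.249°.
+212.249° lies outside (−180°, 180°]; subtract 360° → -147.751°.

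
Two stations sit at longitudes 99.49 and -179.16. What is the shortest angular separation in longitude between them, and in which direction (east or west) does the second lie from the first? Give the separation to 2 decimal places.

81.35° east

Raw difference: -179.16 − 99.49 = -278.65°.
Normalise into (−180°, 180°]: -278.65° + 360° = 81.35°.
Positive ⇒ the second point lies to the east; separation 81.35°.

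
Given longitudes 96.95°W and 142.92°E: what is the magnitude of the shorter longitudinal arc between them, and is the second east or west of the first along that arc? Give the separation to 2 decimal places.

Raw difference: 142.92 − -96.95 = 239.87°.
Normalise into (−180°, 180°]: 239.87° − 360° = -120.13°.
Negative ⇒ the second point lies to the west; separation 120.13°.

120.13° west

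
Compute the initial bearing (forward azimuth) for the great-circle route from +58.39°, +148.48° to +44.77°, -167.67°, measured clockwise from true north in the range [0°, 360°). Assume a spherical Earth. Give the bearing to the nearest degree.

98°

Δλ = -167.67 − 148.48 = -316.15°; wrapped into (−180°, 180°]: 43.85°.
θ = atan2( sin Δλ · cos φ₂ , cos φ₁ · sin φ₂ − sin φ₁ · cos φ₂ · cos Δλ )
  = atan2(0.49183, -0.06689) = 97.745° → normalised to [0°, 360°): 97.745°.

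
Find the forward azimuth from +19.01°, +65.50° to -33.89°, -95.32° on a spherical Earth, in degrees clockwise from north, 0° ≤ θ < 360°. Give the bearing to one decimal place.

Δλ = -95.32 − 65.50 = -160.82°.
θ = atan2( sin Δλ · cos φ₂ , cos φ₁ · sin φ₂ − sin φ₁ · cos φ₂ · cos Δλ )
  = atan2(-0.27272, -0.27180) = -134.904° → normalised to [0°, 360°): 225.096°.

225.1°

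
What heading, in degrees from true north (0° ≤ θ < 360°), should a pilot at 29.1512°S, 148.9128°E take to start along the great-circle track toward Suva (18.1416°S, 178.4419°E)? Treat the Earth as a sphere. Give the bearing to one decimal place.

Δλ = 178.4419 − 148.9128 = 29.5291°.
θ = atan2( sin Δλ · cos φ₂ , cos φ₁ · sin φ₂ − sin φ₁ · cos φ₂ · cos Δλ )
  = atan2(0.46837, 0.13085) = 74.391° → normalised to [0°, 360°): 74.391°.

74.4°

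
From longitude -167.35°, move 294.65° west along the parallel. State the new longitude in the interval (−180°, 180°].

-102.00°

Start at -167.35°; shift −294.65° → -462.00°.
-462.00° lies outside (−180°, 180°]; add 360° → -102.00°.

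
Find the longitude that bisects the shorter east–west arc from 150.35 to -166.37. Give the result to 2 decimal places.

Signed shortest Δλ from +150.35° to -166.37° is +43.28°.
Midpoint longitude = +150.35° + (+43.28°)/2 = +150.35° + 21.64° = +171.99°.
(The naïve average (+150.35 + -166.37)/2 = -8.01° is on the wrong side of the globe.)

+171.99°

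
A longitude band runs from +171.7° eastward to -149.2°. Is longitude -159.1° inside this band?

Band width going east from +171.7° to -149.2°: ((-149.2 − 171.7) mod 360) = 39.1°.
Offset of -159.1° east of the west edge: ((-159.1 − 171.7) mod 360) = 29.2°.
29.2° ≤ 39.1° ⇒ inside.

Yes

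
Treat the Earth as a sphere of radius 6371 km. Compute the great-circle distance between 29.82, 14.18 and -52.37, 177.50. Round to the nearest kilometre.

17160 km

Δλ = 177.50 − 14.18 = 163.32°.
Δφ = -52.37 − 29.82 = -82.19°.
a = sin²(Δφ/2) + cos φ₁ · cos φ₂ · sin²(Δλ/2) = 0.950628.
c = 2·atan2(√a, √(1−a)) = 2.69346 rad → d = 6371·c ≈ 17160.01 km.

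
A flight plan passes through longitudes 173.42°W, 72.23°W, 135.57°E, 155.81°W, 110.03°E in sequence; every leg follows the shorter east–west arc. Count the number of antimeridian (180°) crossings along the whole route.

Leg 1: -173.42° → -72.23°, shortest Δλ = 101.19° (east) — does not cross 180°.
Leg 2: -72.23° → +135.57°, shortest Δλ = -152.2° (west) — crosses 180°.
Leg 3: +135.57° → -155.81°, shortest Δλ = 68.62° (east) — crosses 180°.
Leg 4: -155.81° → +110.03°, shortest Δλ = -94.16° (west) — crosses 180°.
Total crossings: 3.

3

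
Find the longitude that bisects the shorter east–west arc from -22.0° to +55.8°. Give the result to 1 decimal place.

+16.9°

Signed shortest Δλ from -22.0° to +55.8° is +77.8°.
Midpoint longitude = -22.0° + (+77.8°)/2 = -22.0° + 38.9° = +16.9°.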